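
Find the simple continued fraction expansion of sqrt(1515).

Write x_i = (sqrt(1515) + m_i)/d_i with (m_0, d_0) = (0, 1). a_0 = floor(sqrt(1515)) = 38, since 38^2 = 1444 <= 1515 < 1521 = 39^2.
Iterate m_{i+1} = d_i*a_i - m_i, d_{i+1} = (1515 - m_{i+1}^2)/d_i, a_{i+1} = floor((a_0 + m_{i+1})/d_{i+1}):
  m_1 = 1*38 - 0 = 38, d_1 = (1515 - 38^2)/1 = 71/1 = 71, a_1 = floor((38 + 38)/71) = 1.
  m_2 = 71*1 - 38 = 33, d_2 = (1515 - 33^2)/71 = 426/71 = 6, a_2 = floor((38 + 33)/6) = 11.
  m_3 = 6*11 - 33 = 33, d_3 = (1515 - 33^2)/6 = 426/6 = 71, a_3 = floor((38 + 33)/71) = 1.
  m_4 = 71*1 - 33 = 38, d_4 = (1515 - 38^2)/71 = 71/71 = 1, a_4 = floor((38 + 38)/1) = 76.
  m_5 = 1*76 - 38 = 38, d_5 = (1515 - 38^2)/1 = 71/1 = 71: (m_5, d_5) = (m_1, d_1) = (38, 71), so from here the quotients repeat a_1, ..., a_4; the period length is 4.
Hence the expansion of sqrt(1515) is a_0 = 38 followed by the repeating block 1, 11, 1, 76 (period 4).

[38; (1, 11, 1, 76)]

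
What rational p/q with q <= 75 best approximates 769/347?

82/37

Expand x = 769/347 as a continued fraction with the Euclidean algorithm:
  769 = 2*347 + 75, so a_0 = 2.
  347 = 4*75 + 47, so a_1 = 4.
  75 = 1*47 + 28, so a_2 = 1.
  47 = 1*28 + 19, so a_3 = 1.
  28 = 1*19 + 9, so a_4 = 1.
  19 = 2*9 + 1, so a_5 = 2.
  9 = 9*1 + 0, so a_6 = 9.
so x = [2; 4, 1, 1, 1, 2, 9].
Convergents (p_i = a_i*p_{i-1} + p_{i-2}, q_i = a_i*q_{i-1} + q_{i-2} with p_{-2}=0, p_{-1}=1, q_{-2}=1, q_{-1}=0), until the denominator exceeds 75:
  i=0: a_0=2, p_0 = 2*1 + 0 = 2, q_0 = 2*0 + 1 = 1.
  i=1: a_1=4, p_1 = 4*2 + 1 = 9, q_1 = 4*1 + 0 = 4.
  i=2: a_2=1, p_2 = 1*9 + 2 = 11, q_2 = 1*4 + 1 = 5.
  i=3: a_3=1, p_3 = 1*11 + 9 = 20, q_3 = 1*5 + 4 = 9.
  i=4: a_4=1, p_4 = 1*20 + 11 = 31, q_4 = 1*9 + 5 = 14.
  i=5: a_5=2, p_5 = 2*31 + 20 = 82, q_5 = 2*14 + 9 = 37.
  i=6: a_6=9, p_6 = 9*82 + 31 = 769, q_6 = 9*37 + 14 = 347.
q_6 = 347 > 75, so the last convergent with denominator <= 75 is p_5/q_5 = 82/37.
The closest fraction with denominator <= 75 is either p_5/q_5 or the intermediate fraction (k*p_5 + p_4)/(k*q_5 + q_4) with the largest k >= 1 whose denominator stays <= 75; these approach x as k grows, and every other convergent or intermediate fraction in range is farther away.
Largest k: floor((75 - q_4)/q_5) = floor((75 - 14)/37) = 1.
That gives (1*82 + 31)/(1*37 + 14) = 113/51.
Compare the errors: |x - 82/37| = |769*37 - 82*347|/(347*37) = 1/12839, and |x - 113/51| = |769*51 - 113*347|/(347*51) = 8/17697.
Cross-multiplying, 1*17697 = 17697 < 102712 = 8*12839, so 1/12839 is smaller: the convergent 82/37 is closer to x than 113/51.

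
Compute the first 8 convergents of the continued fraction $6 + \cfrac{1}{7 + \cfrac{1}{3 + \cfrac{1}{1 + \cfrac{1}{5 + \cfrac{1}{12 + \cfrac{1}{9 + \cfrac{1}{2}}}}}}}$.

Using the convergent recurrence p_i = a_i*p_{i-1} + p_{i-2}, q_i = a_i*q_{i-1} + q_{i-2} with p_{-2}=0, p_{-1}=1, q_{-2}=1, q_{-1}=0:
  i=0: a_0=6, p_0 = 6*1 + 0 = 6, q_0 = 6*0 + 1 = 1.
  i=1: a_1=7, p_1 = 7*6 + 1 = 43, q_1 = 7*1 + 0 = 7.
  i=2: a_2=3, p_2 = 3*43 + 6 = 135, q_2 = 3*7 + 1 = 22.
  i=3: a_3=1, p_3 = 1*135 + 43 = 178, q_3 = 1*22 + 7 = 29.
  i=4: a_4=5, p_4 = 5*178 + 135 = 1025, q_4 = 5*29 + 22 = 167.
  i=5: a_5=12, p_5 = 12*1025 + 178 = 12478, q_5 = 12*167 + 29 = 2033.
  i=6: a_6=9, p_6 = 9*12478 + 1025 = 113327, q_6 = 9*2033 + 167 = 18464.
  i=7: a_7=2, p_7 = 2*113327 + 12478 = 239132, q_7 = 2*18464 + 2033 = 38961.

6/1, 43/7, 135/22, 178/29, 1025/167, 12478/2033, 113327/18464, 239132/38961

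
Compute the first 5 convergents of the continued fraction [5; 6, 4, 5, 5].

5/1, 31/6, 129/25, 676/131, 3509/680

Using the convergent recurrence p_i = a_i*p_{i-1} + p_{i-2}, q_i = a_i*q_{i-1} + q_{i-2} with p_{-2}=0, p_{-1}=1, q_{-2}=1, q_{-1}=0:
  i=0: a_0=5, p_0 = 5*1 + 0 = 5, q_0 = 5*0 + 1 = 1.
  i=1: a_1=6, p_1 = 6*5 + 1 = 31, q_1 = 6*1 + 0 = 6.
  i=2: a_2=4, p_2 = 4*31 + 5 = 129, q_2 = 4*6 + 1 = 25.
  i=3: a_3=5, p_3 = 5*129 + 31 = 676, q_3 = 5*25 + 6 = 131.
  i=4: a_4=5, p_4 = 5*676 + 129 = 3509, q_4 = 5*131 + 25 = 680.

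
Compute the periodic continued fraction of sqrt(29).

[5; (2, 1, 1, 2, 10)]

Write x_i = (sqrt(29) + m_i)/d_i with (m_0, d_0) = (0, 1). a_0 = floor(sqrt(29)) = 5, since 5^2 = 25 <= 29 < 36 = 6^2.
Iterate m_{i+1} = d_i*a_i - m_i, d_{i+1} = (29 - m_{i+1}^2)/d_i, a_{i+1} = floor((a_0 + m_{i+1})/d_{i+1}):
  m_1 = 1*5 - 0 = 5, d_1 = (29 - 5^2)/1 = 4/1 = 4, a_1 = floor((5 + 5)/4) = 2.
  m_2 = 4*2 - 5 = 3, d_2 = (29 - 3^2)/4 = 20/4 = 5, a_2 = floor((5 + 3)/5) = 1.
  m_3 = 5*1 - 3 = 2, d_3 = (29 - 2^2)/5 = 25/5 = 5, a_3 = floor((5 + 2)/5) = 1.
  m_4 = 5*1 - 2 = 3, d_4 = (29 - 3^2)/5 = 20/5 = 4, a_4 = floor((5 + 3)/4) = 2.
  m_5 = 4*2 - 3 = 5, d_5 = (29 - 5^2)/4 = 4/4 = 1, a_5 = floor((5 + 5)/1) = 10.
  m_6 = 1*10 - 5 = 5, d_6 = (29 - 5^2)/1 = 4/1 = 4: (m_6, d_6) = (m_1, d_1) = (5, 4), so from here the quotients repeat a_1, ..., a_5; the period length is 5.
Hence the expansion of sqrt(29) is a_0 = 5 followed by the repeating block 2, 1, 1, 2, 10 (period 5).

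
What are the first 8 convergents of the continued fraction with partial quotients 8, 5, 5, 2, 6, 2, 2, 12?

8/1, 41/5, 213/26, 467/57, 3015/368, 6497/793, 16009/1954, 198605/24241

Using the convergent recurrence p_i = a_i*p_{i-1} + p_{i-2}, q_i = a_i*q_{i-1} + q_{i-2} with p_{-2}=0, p_{-1}=1, q_{-2}=1, q_{-1}=0:
  i=0: a_0=8, p_0 = 8*1 + 0 = 8, q_0 = 8*0 + 1 = 1.
  i=1: a_1=5, p_1 = 5*8 + 1 = 41, q_1 = 5*1 + 0 = 5.
  i=2: a_2=5, p_2 = 5*41 + 8 = 213, q_2 = 5*5 + 1 = 26.
  i=3: a_3=2, p_3 = 2*213 + 41 = 467, q_3 = 2*26 + 5 = 57.
  i=4: a_4=6, p_4 = 6*467 + 213 = 3015, q_4 = 6*57 + 26 = 368.
  i=5: a_5=2, p_5 = 2*3015 + 467 = 6497, q_5 = 2*368 + 57 = 793.
  i=6: a_6=2, p_6 = 2*6497 + 3015 = 16009, q_6 = 2*793 + 368 = 1954.
  i=7: a_7=12, p_7 = 12*16009 + 6497 = 198605, q_7 = 12*1954 + 793 = 24241.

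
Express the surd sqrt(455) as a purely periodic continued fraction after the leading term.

Write x_i = (sqrt(455) + m_i)/d_i with (m_0, d_0) = (0, 1). a_0 = floor(sqrt(455)) = 21, since 21^2 = 441 <= 455 < 484 = 22^2.
Iterate m_{i+1} = d_i*a_i - m_i, d_{i+1} = (455 - m_{i+1}^2)/d_i, a_{i+1} = floor((a_0 + m_{i+1})/d_{i+1}):
  m_1 = 1*21 - 0 = 21, d_1 = (455 - 21^2)/1 = 14/1 = 14, a_1 = floor((21 + 21)/14) = 3.
  m_2 = 14*3 - 21 = 21, d_2 = (455 - 21^2)/14 = 14/14 = 1, a_2 = floor((21 + 21)/1) = 42.
  m_3 = 1*42 - 21 = 21, d_3 = (455 - 21^2)/1 = 14/1 = 14: (m_3, d_3) = (m_1, d_1) = (21, 14), so from here the quotients repeat a_1, a_2; the period length is 2.
Hence the expansion of sqrt(455) is a_0 = 21 followed by the repeating block 3, 42 (period 2).

[21; (3, 42)]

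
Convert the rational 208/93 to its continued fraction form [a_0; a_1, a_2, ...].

Run the Euclidean algorithm on 208 and 93; the successive quotients are the partial quotients a_0, a_1, ... (each step inverts the fractional part left over by the previous one):
  208 = 2*93 + 22, so a_0 = 2.
  93 = 4*22 + 5, so a_1 = 4.
  22 = 4*5 + 2, so a_2 = 4.
  5 = 2*2 + 1, so a_3 = 2.
  2 = 2*1 + 0, so a_4 = 2.
The remainder reaches 0 after 5 divisions, so the expansion has 5 partial quotients, read off in order.

[2; 4, 4, 2, 2]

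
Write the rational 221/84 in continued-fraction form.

[2; 1, 1, 1, 2, 2, 4]

Run the Euclidean algorithm on 221 and 84; the successive quotients are the partial quotients a_0, a_1, ... (each step inverts the fractional part left over by the previous one):
  221 = 2*84 + 53, so a_0 = 2.
  84 = 1*53 + 31, so a_1 = 1.
  53 = 1*31 + 22, so a_2 = 1.
  31 = 1*22 + 9, so a_3 = 1.
  22 = 2*9 + 4, so a_4 = 2.
  9 = 2*4 + 1, so a_5 = 2.
  4 = 4*1 + 0, so a_6 = 4.
The remainder reaches 0 after 7 divisions, so the expansion has 7 partial quotients, read off in order.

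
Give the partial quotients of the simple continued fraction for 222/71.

[3; 7, 1, 8]

Run the Euclidean algorithm on 222 and 71; the successive quotients are the partial quotients a_0, a_1, ... (each step inverts the fractional part left over by the previous one):
  222 = 3*71 + 9, so a_0 = 3.
  71 = 7*9 + 8, so a_1 = 7.
  9 = 1*8 + 1, so a_2 = 1.
  8 = 8*1 + 0, so a_3 = 8.
The remainder reaches 0 after 4 divisions, so the expansion has 4 partial quotients, read off in order.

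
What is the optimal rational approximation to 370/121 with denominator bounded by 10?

31/10

Expand x = 370/121 as a continued fraction with the Euclidean algorithm:
  370 = 3*121 + 7, so a_0 = 3.
  121 = 17*7 + 2, so a_1 = 17.
  7 = 3*2 + 1, so a_2 = 3.
  2 = 2*1 + 0, so a_3 = 2.
so x = [3; 17, 3, 2].
Convergents (p_i = a_i*p_{i-1} + p_{i-2}, q_i = a_i*q_{i-1} + q_{i-2} with p_{-2}=0, p_{-1}=1, q_{-2}=1, q_{-1}=0), until the denominator exceeds 10:
  i=0: a_0=3, p_0 = 3*1 + 0 = 3, q_0 = 3*0 + 1 = 1.
  i=1: a_1=17, p_1 = 17*3 + 1 = 52, q_1 = 17*1 + 0 = 17.
q_1 = 17 > 10, so the last convergent with denominator <= 10 is p_0/q_0 = 3/1.
The closest fraction with denominator <= 10 is either p_0/q_0 or the intermediate fraction (k*p_0 + p_{-1})/(k*q_0 + q_{-1}) with the largest k >= 1 whose denominator stays <= 10; these approach x as k grows, and every other convergent or intermediate fraction in range is farther away.
Largest k: floor((10 - q_{-1})/q_0) = floor((10 - 0)/1) = 10 (using the seeds p_{-1} = 1, q_{-1} = 0).
That gives (10*3 + 1)/(10*1 + 0) = 31/10.
Compare the errors: |x - 3/1| = |370*1 - 3*121|/(121*1) = 7/121, and |x - 31/10| = |370*10 - 31*121|/(121*10) = 51/1210.
Cross-multiplying, 51*121 = 6171 < 8470 = 7*1210, so 51/1210 is smaller: the intermediate fraction 31/10 is closer to x than 3/1.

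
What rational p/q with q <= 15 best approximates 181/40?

68/15

Expand x = 181/40 as a continued fraction with the Euclidean algorithm:
  181 = 4*40 + 21, so a_0 = 4.
  40 = 1*21 + 19, so a_1 = 1.
  21 = 1*19 + 2, so a_2 = 1.
  19 = 9*2 + 1, so a_3 = 9.
  2 = 2*1 + 0, so a_4 = 2.
so x = [4; 1, 1, 9, 2].
Convergents (p_i = a_i*p_{i-1} + p_{i-2}, q_i = a_i*q_{i-1} + q_{i-2} with p_{-2}=0, p_{-1}=1, q_{-2}=1, q_{-1}=0), until the denominator exceeds 15:
  i=0: a_0=4, p_0 = 4*1 + 0 = 4, q_0 = 4*0 + 1 = 1.
  i=1: a_1=1, p_1 = 1*4 + 1 = 5, q_1 = 1*1 + 0 = 1.
  i=2: a_2=1, p_2 = 1*5 + 4 = 9, q_2 = 1*1 + 1 = 2.
  i=3: a_3=9, p_3 = 9*9 + 5 = 86, q_3 = 9*2 + 1 = 19.
q_3 = 19 > 15, so the last convergent with denominator <= 15 is p_2/q_2 = 9/2.
The closest fraction with denominator <= 15 is either p_2/q_2 or the intermediate fraction (k*p_2 + p_1)/(k*q_2 + q_1) with the largest k >= 1 whose denominator stays <= 15; these approach x as k grows, and every other convergent or intermediate fraction in range is farther away.
Largest k: floor((15 - q_1)/q_2) = floor((15 - 1)/2) = 7.
That gives (7*9 + 5)/(7*2 + 1) = 68/15.
Compare the errors: |x - 9/2| = |181*2 - 9*40|/(40*2) = 2/80, and |x - 68/15| = |181*15 - 68*40|/(40*15) = 5/600.
Cross-multiplying, 5*80 = 400 < 1200 = 2*600, so 5/600 is smaller: the intermediate fraction 68/15 is closer to x than 9/2.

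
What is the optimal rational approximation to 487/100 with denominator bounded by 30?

Expand x = 487/100 as a continued fraction with the Euclidean algorithm:
  487 = 4*100 + 87, so a_0 = 4.
  100 = 1*87 + 13, so a_1 = 1.
  87 = 6*13 + 9, so a_2 = 6.
  13 = 1*9 + 4, so a_3 = 1.
  9 = 2*4 + 1, so a_4 = 2.
  4 = 4*1 + 0, so a_5 = 4.
so x = [4; 1, 6, 1, 2, 4].
Convergents (p_i = a_i*p_{i-1} + p_{i-2}, q_i = a_i*q_{i-1} + q_{i-2} with p_{-2}=0, p_{-1}=1, q_{-2}=1, q_{-1}=0), until the denominator exceeds 30:
  i=0: a_0=4, p_0 = 4*1 + 0 = 4, q_0 = 4*0 + 1 = 1.
  i=1: a_1=1, p_1 = 1*4 + 1 = 5, q_1 = 1*1 + 0 = 1.
  i=2: a_2=6, p_2 = 6*5 + 4 = 34, q_2 = 6*1 + 1 = 7.
  i=3: a_3=1, p_3 = 1*34 + 5 = 39, q_3 = 1*7 + 1 = 8.
  i=4: a_4=2, p_4 = 2*39 + 34 = 112, q_4 = 2*8 + 7 = 23.
  i=5: a_5=4, p_5 = 4*112 + 39 = 487, q_5 = 4*23 + 8 = 100.
q_5 = 100 > 30, so the last convergent with denominator <= 30 is p_4/q_4 = 112/23.
The closest fraction with denominator <= 30 is either p_4/q_4 or the intermediate fraction (k*p_4 + p_3)/(k*q_4 + q_3) with the largest k >= 1 whose denominator stays <= 30; these approach x as k grows, and every other convergent or intermediate fraction in range is farther away.
Largest k: floor((30 - q_3)/q_4) = floor((30 - 8)/23) = 0.
Since k = 0, no intermediate fraction beyond p_4/q_4 has denominator <= 30, so the convergent 112/23 is the closest (its error is |487*23 - 112*100|/(100*23) = 1/2300).

112/23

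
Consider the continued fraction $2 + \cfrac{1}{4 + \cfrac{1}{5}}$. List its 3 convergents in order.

Using the convergent recurrence p_i = a_i*p_{i-1} + p_{i-2}, q_i = a_i*q_{i-1} + q_{i-2} with p_{-2}=0, p_{-1}=1, q_{-2}=1, q_{-1}=0:
  i=0: a_0=2, p_0 = 2*1 + 0 = 2, q_0 = 2*0 + 1 = 1.
  i=1: a_1=4, p_1 = 4*2 + 1 = 9, q_1 = 4*1 + 0 = 4.
  i=2: a_2=5, p_2 = 5*9 + 2 = 47, q_2 = 5*4 + 1 = 21.

2/1, 9/4, 47/21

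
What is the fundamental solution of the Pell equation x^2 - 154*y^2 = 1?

(x, y) = (21295, 1716)

First expand sqrt(154) as a continued fraction. With x_i = (sqrt(154) + m_i)/d_i and (m_0, d_0) = (0, 1): a_0 = floor(sqrt(154)) = 12, since 12^2 = 144 <= 154 < 169 = 13^2.
Iterate m_{i+1} = d_i*a_i - m_i, d_{i+1} = (154 - m_{i+1}^2)/d_i, a_{i+1} = floor((a_0 + m_{i+1})/d_{i+1}):
  m_1 = 1*12 - 0 = 12, d_1 = (154 - 12^2)/1 = 10/1 = 10, a_1 = floor((12 + 12)/10) = 2.
  m_2 = 10*2 - 12 = 8, d_2 = (154 - 8^2)/10 = 90/10 = 9, a_2 = floor((12 + 8)/9) = 2.
  m_3 = 9*2 - 8 = 10, d_3 = (154 - 10^2)/9 = 54/9 = 6, a_3 = floor((12 + 10)/6) = 3.
  m_4 = 6*3 - 10 = 8, d_4 = (154 - 8^2)/6 = 90/6 = 15, a_4 = floor((12 + 8)/15) = 1.
  m_5 = 15*1 - 8 = 7, d_5 = (154 - 7^2)/15 = 105/15 = 7, a_5 = floor((12 + 7)/7) = 2.
  m_6 = 7*2 - 7 = 7, d_6 = (154 - 7^2)/7 = 105/7 = 15, a_6 = floor((12 + 7)/15) = 1.
  m_7 = 15*1 - 7 = 8, d_7 = (154 - 8^2)/15 = 90/15 = 6, a_7 = floor((12 + 8)/6) = 3.
  m_8 = 6*3 - 8 = 10, d_8 = (154 - 10^2)/6 = 54/6 = 9, a_8 = floor((12 + 10)/9) = 2.
  m_9 = 9*2 - 10 = 8, d_9 = (154 - 8^2)/9 = 90/9 = 10, a_9 = floor((12 + 8)/10) = 2.
  m_10 = 10*2 - 8 = 12, d_10 = (154 - 12^2)/10 = 10/10 = 1, a_10 = floor((12 + 12)/1) = 24.
  m_11 = 1*24 - 12 = 12, d_11 = (154 - 12^2)/1 = 10/1 = 10: (m_11, d_11) = (m_1, d_1) = (12, 10), so from here the quotients repeat a_1, ..., a_10; the period length is 10.
So sqrt(154) = [12; (2, 2, 3, 1, 2, 1, 3, 2, 2, 24)] with period length k = 10.
k is even, so the fundamental solution of x^2 - 154y^2 = 1 is (p_{k-1}, q_{k-1}) = (p_9, q_9); compute convergents through index 9.
Convergents (p_i = a_i*p_{i-1} + p_{i-2}, q_i = a_i*q_{i-1} + q_{i-2} with p_{-2}=0, p_{-1}=1, q_{-2}=1, q_{-1}=0):
  i=0: a_0=12, p_0 = 12*1 + 0 = 12, q_0 = 12*0 + 1 = 1.
  i=1: a_1=2, p_1 = 2*12 + 1 = 25, q_1 = 2*1 + 0 = 2.
  i=2: a_2=2, p_2 = 2*25 + 12 = 62, q_2 = 2*2 + 1 = 5.
  i=3: a_3=3, p_3 = 3*62 + 25 = 211, q_3 = 3*5 + 2 = 17.
  i=4: a_4=1, p_4 = 1*211 + 62 = 273, q_4 = 1*17 + 5 = 22.
  i=5: a_5=2, p_5 = 2*273 + 211 = 757, q_5 = 2*22 + 17 = 61.
  i=6: a_6=1, p_6 = 1*757 + 273 = 1030, q_6 = 1*61 + 22 = 83.
  i=7: a_7=3, p_7 = 3*1030 + 757 = 3847, q_7 = 3*83 + 61 = 310.
  i=8: a_8=2, p_8 = 2*3847 + 1030 = 8724, q_8 = 2*310 + 83 = 703.
  i=9: a_9=2, p_9 = 2*8724 + 3847 = 21295, q_9 = 2*703 + 310 = 1716.
Check: 21295^2 - 154*1716^2 = 453477025 - 453477024 = 1, so (x, y) = (21295, 1716) solves the equation, and by the theorem it is the least positive solution.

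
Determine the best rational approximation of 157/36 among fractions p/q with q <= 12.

48/11

Expand x = 157/36 as a continued fraction with the Euclidean algorithm:
  157 = 4*36 + 13, so a_0 = 4.
  36 = 2*13 + 10, so a_1 = 2.
  13 = 1*10 + 3, so a_2 = 1.
  10 = 3*3 + 1, so a_3 = 3.
  3 = 3*1 + 0, so a_4 = 3.
so x = [4; 2, 1, 3, 3].
Convergents (p_i = a_i*p_{i-1} + p_{i-2}, q_i = a_i*q_{i-1} + q_{i-2} with p_{-2}=0, p_{-1}=1, q_{-2}=1, q_{-1}=0), until the denominator exceeds 12:
  i=0: a_0=4, p_0 = 4*1 + 0 = 4, q_0 = 4*0 + 1 = 1.
  i=1: a_1=2, p_1 = 2*4 + 1 = 9, q_1 = 2*1 + 0 = 2.
  i=2: a_2=1, p_2 = 1*9 + 4 = 13, q_2 = 1*2 + 1 = 3.
  i=3: a_3=3, p_3 = 3*13 + 9 = 48, q_3 = 3*3 + 2 = 11.
  i=4: a_4=3, p_4 = 3*48 + 13 = 157, q_4 = 3*11 + 3 = 36.
q_4 = 36 > 12, so the last convergent with denominator <= 12 is p_3/q_3 = 48/11.
The closest fraction with denominator <= 12 is either p_3/q_3 or the intermediate fraction (k*p_3 + p_2)/(k*q_3 + q_2) with the largest k >= 1 whose denominator stays <= 12; these approach x as k grows, and every other convergent or intermediate fraction in range is farther away.
Largest k: floor((12 - q_2)/q_3) = floor((12 - 3)/11) = 0.
Since k = 0, no intermediate fraction beyond p_3/q_3 has denominator <= 12, so the convergent 48/11 is the closest (its error is |157*11 - 48*36|/(36*11) = 1/396).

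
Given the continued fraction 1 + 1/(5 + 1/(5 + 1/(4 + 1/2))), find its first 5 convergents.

1/1, 6/5, 31/26, 130/109, 291/244

Using the convergent recurrence p_i = a_i*p_{i-1} + p_{i-2}, q_i = a_i*q_{i-1} + q_{i-2} with p_{-2}=0, p_{-1}=1, q_{-2}=1, q_{-1}=0:
  i=0: a_0=1, p_0 = 1*1 + 0 = 1, q_0 = 1*0 + 1 = 1.
  i=1: a_1=5, p_1 = 5*1 + 1 = 6, q_1 = 5*1 + 0 = 5.
  i=2: a_2=5, p_2 = 5*6 + 1 = 31, q_2 = 5*5 + 1 = 26.
  i=3: a_3=4, p_3 = 4*31 + 6 = 130, q_3 = 4*26 + 5 = 109.
  i=4: a_4=2, p_4 = 2*130 + 31 = 291, q_4 = 2*109 + 26 = 244.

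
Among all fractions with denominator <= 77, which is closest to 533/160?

10/3

Expand x = 533/160 as a continued fraction with the Euclidean algorithm:
  533 = 3*160 + 53, so a_0 = 3.
  160 = 3*53 + 1, so a_1 = 3.
  53 = 53*1 + 0, so a_2 = 53.
so x = [3; 3, 53].
Convergents (p_i = a_i*p_{i-1} + p_{i-2}, q_i = a_i*q_{i-1} + q_{i-2} with p_{-2}=0, p_{-1}=1, q_{-2}=1, q_{-1}=0), until the denominator exceeds 77:
  i=0: a_0=3, p_0 = 3*1 + 0 = 3, q_0 = 3*0 + 1 = 1.
  i=1: a_1=3, p_1 = 3*3 + 1 = 10, q_1 = 3*1 + 0 = 3.
  i=2: a_2=53, p_2 = 53*10 + 3 = 533, q_2 = 53*3 + 1 = 160.
q_2 = 160 > 77, so the last convergent with denominator <= 77 is p_1/q_1 = 10/3.
The closest fraction with denominator <= 77 is either p_1/q_1 or the intermediate fraction (k*p_1 + p_0)/(k*q_1 + q_0) with the largest k >= 1 whose denominator stays <= 77; these approach x as k grows, and every other convergent or intermediate fraction in range is farther away.
Largest k: floor((77 - q_0)/q_1) = floor((77 - 1)/3) = 25.
That gives (25*10 + 3)/(25*3 + 1) = 253/76.
Compare the errors: |x - 10/3| = |533*3 - 10*160|/(160*3) = 1/480, and |x - 253/76| = |533*76 - 253*160|/(160*76) = 28/12160.
Cross-multiplying, 1*12160 = 12160 < 13440 = 28*480, so 1/480 is smaller: the convergent 10/3 is closer to x than 253/76.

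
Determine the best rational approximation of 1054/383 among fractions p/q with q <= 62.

Expand x = 1054/383 as a continued fraction with the Euclidean algorithm:
  1054 = 2*383 + 288, so a_0 = 2.
  383 = 1*288 + 95, so a_1 = 1.
  288 = 3*95 + 3, so a_2 = 3.
  95 = 31*3 + 2, so a_3 = 31.
  3 = 1*2 + 1, so a_4 = 1.
  2 = 2*1 + 0, so a_5 = 2.
so x = [2; 1, 3, 31, 1, 2].
Convergents (p_i = a_i*p_{i-1} + p_{i-2}, q_i = a_i*q_{i-1} + q_{i-2} with p_{-2}=0, p_{-1}=1, q_{-2}=1, q_{-1}=0), until the denominator exceeds 62:
  i=0: a_0=2, p_0 = 2*1 + 0 = 2, q_0 = 2*0 + 1 = 1.
  i=1: a_1=1, p_1 = 1*2 + 1 = 3, q_1 = 1*1 + 0 = 1.
  i=2: a_2=3, p_2 = 3*3 + 2 = 11, q_2 = 3*1 + 1 = 4.
  i=3: a_3=31, p_3 = 31*11 + 3 = 344, q_3 = 31*4 + 1 = 125.
q_3 = 125 > 62, so the last convergent with denominator <= 62 is p_2/q_2 = 11/4.
The closest fraction with denominator <= 62 is either p_2/q_2 or the intermediate fraction (k*p_2 + p_1)/(k*q_2 + q_1) with the largest k >= 1 whose denominator stays <= 62; these approach x as k grows, and every other convergent or intermediate fraction in range is farther away.
Largest k: floor((62 - q_1)/q_2) = floor((62 - 1)/4) = 15.
That gives (15*11 + 3)/(15*4 + 1) = 168/61.
Compare the errors: |x - 11/4| = |1054*4 - 11*383|/(383*4) = 3/1532, and |x - 168/61| = |1054*61 - 168*383|/(383*61) = 50/23363.
Cross-multiplying, 3*23363 = 70089 < 76600 = 50*1532, so 3/1532 is smaller: the convergent 11/4 is closer to x than 168/61.

11/4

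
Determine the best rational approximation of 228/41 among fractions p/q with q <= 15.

Expand x = 228/41 as a continued fraction with the Euclidean algorithm:
  228 = 5*41 + 23, so a_0 = 5.
  41 = 1*23 + 18, so a_1 = 1.
  23 = 1*18 + 5, so a_2 = 1.
  18 = 3*5 + 3, so a_3 = 3.
  5 = 1*3 + 2, so a_4 = 1.
  3 = 1*2 + 1, so a_5 = 1.
  2 = 2*1 + 0, so a_6 = 2.
so x = [5; 1, 1, 3, 1, 1, 2].
Convergents (p_i = a_i*p_{i-1} + p_{i-2}, q_i = a_i*q_{i-1} + q_{i-2} with p_{-2}=0, p_{-1}=1, q_{-2}=1, q_{-1}=0), until the denominator exceeds 15:
  i=0: a_0=5, p_0 = 5*1 + 0 = 5, q_0 = 5*0 + 1 = 1.
  i=1: a_1=1, p_1 = 1*5 + 1 = 6, q_1 = 1*1 + 0 = 1.
  i=2: a_2=1, p_2 = 1*6 + 5 = 11, q_2 = 1*1 + 1 = 2.
  i=3: a_3=3, p_3 = 3*11 + 6 = 39, q_3 = 3*2 + 1 = 7.
  i=4: a_4=1, p_4 = 1*39 + 11 = 50, q_4 = 1*7 + 2 = 9.
  i=5: a_5=1, p_5 = 1*50 + 39 = 89, q_5 = 1*9 + 7 = 16.
q_5 = 16 > 15, so the last convergent with denominator <= 15 is p_4/q_4 = 50/9.
The closest fraction with denominator <= 15 is either p_4/q_4 or the intermediate fraction (k*p_4 + p_3)/(k*q_4 + q_3) with the largest k >= 1 whose denominator stays <= 15; these approach x as k grows, and every other convergent or intermediate fraction in range is farther away.
Largest k: floor((15 - q_3)/q_4) = floor((15 - 7)/9) = 0.
Since k = 0, no intermediate fraction beyond p_4/q_4 has denominator <= 15, so the convergent 50/9 is the closest (its error is |228*9 - 50*41|/(41*9) = 2/369).

50/9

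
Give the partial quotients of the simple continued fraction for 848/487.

Run the Euclidean algorithm on 848 and 487; the successive quotients are the partial quotients a_0, a_1, ... (each step inverts the fractional part left over by the previous one):
  848 = 1*487 + 361, so a_0 = 1.
  487 = 1*361 + 126, so a_1 = 1.
  361 = 2*126 + 109, so a_2 = 2.
  126 = 1*109 + 17, so a_3 = 1.
  109 = 6*17 + 7, so a_4 = 6.
  17 = 2*7 + 3, so a_5 = 2.
  7 = 2*3 + 1, so a_6 = 2.
  3 = 3*1 + 0, so a_7 = 3.
The remainder reaches 0 after 8 divisions, so the expansion has 8 partial quotients, read off in order.

[1; 1, 2, 1, 6, 2, 2, 3]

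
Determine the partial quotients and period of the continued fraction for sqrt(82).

Write x_i = (sqrt(82) + m_i)/d_i with (m_0, d_0) = (0, 1). a_0 = floor(sqrt(82)) = 9, since 9^2 = 81 <= 82 < 100 = 10^2.
Iterate m_{i+1} = d_i*a_i - m_i, d_{i+1} = (82 - m_{i+1}^2)/d_i, a_{i+1} = floor((a_0 + m_{i+1})/d_{i+1}):
  m_1 = 1*9 - 0 = 9, d_1 = (82 - 9^2)/1 = 1/1 = 1, a_1 = floor((9 + 9)/1) = 18.
  m_2 = 1*18 - 9 = 9, d_2 = (82 - 9^2)/1 = 1/1 = 1: (m_2, d_2) = (m_1, d_1) = (9, 1), so from here the quotient a_1 repeats; the period length is 1.
Hence the expansion of sqrt(82) is a_0 = 9 followed by the repeating block 18 (period 1).

[9; (18)]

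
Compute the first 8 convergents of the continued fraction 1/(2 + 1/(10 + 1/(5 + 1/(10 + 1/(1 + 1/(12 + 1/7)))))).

Using the convergent recurrence p_i = a_i*p_{i-1} + p_{i-2}, q_i = a_i*q_{i-1} + q_{i-2} with p_{-2}=0, p_{-1}=1, q_{-2}=1, q_{-1}=0:
  i=0: a_0=0, p_0 = 0*1 + 0 = 0, q_0 = 0*0 + 1 = 1.
  i=1: a_1=2, p_1 = 2*0 + 1 = 1, q_1 = 2*1 + 0 = 2.
  i=2: a_2=10, p_2 = 10*1 + 0 = 10, q_2 = 10*2 + 1 = 21.
  i=3: a_3=5, p_3 = 5*10 + 1 = 51, q_3 = 5*21 + 2 = 107.
  i=4: a_4=10, p_4 = 10*51 + 10 = 520, q_4 = 10*107 + 21 = 1091.
  i=5: a_5=1, p_5 = 1*520 + 51 = 571, q_5 = 1*1091 + 107 = 1198.
  i=6: a_6=12, p_6 = 12*571 + 520 = 7372, q_6 = 12*1198 + 1091 = 15467.
  i=7: a_7=7, p_7 = 7*7372 + 571 = 52175, q_7 = 7*15467 + 1198 = 109467.

0/1, 1/2, 10/21, 51/107, 520/1091, 571/1198, 7372/15467, 52175/109467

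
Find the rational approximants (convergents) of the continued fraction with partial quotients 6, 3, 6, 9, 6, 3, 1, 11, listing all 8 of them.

6/1, 19/3, 120/19, 1099/174, 6714/1063, 21241/3363, 27955/4426, 328746/52049

Using the convergent recurrence p_i = a_i*p_{i-1} + p_{i-2}, q_i = a_i*q_{i-1} + q_{i-2} with p_{-2}=0, p_{-1}=1, q_{-2}=1, q_{-1}=0:
  i=0: a_0=6, p_0 = 6*1 + 0 = 6, q_0 = 6*0 + 1 = 1.
  i=1: a_1=3, p_1 = 3*6 + 1 = 19, q_1 = 3*1 + 0 = 3.
  i=2: a_2=6, p_2 = 6*19 + 6 = 120, q_2 = 6*3 + 1 = 19.
  i=3: a_3=9, p_3 = 9*120 + 19 = 1099, q_3 = 9*19 + 3 = 174.
  i=4: a_4=6, p_4 = 6*1099 + 120 = 6714, q_4 = 6*174 + 19 = 1063.
  i=5: a_5=3, p_5 = 3*6714 + 1099 = 21241, q_5 = 3*1063 + 174 = 3363.
  i=6: a_6=1, p_6 = 1*21241 + 6714 = 27955, q_6 = 1*3363 + 1063 = 4426.
  i=7: a_7=11, p_7 = 11*27955 + 21241 = 328746, q_7 = 11*4426 + 3363 = 52049.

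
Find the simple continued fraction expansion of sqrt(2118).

Write x_i = (sqrt(2118) + m_i)/d_i with (m_0, d_0) = (0, 1). a_0 = floor(sqrt(2118)) = 46, since 46^2 = 2116 <= 2118 < 2209 = 47^2.
Iterate m_{i+1} = d_i*a_i - m_i, d_{i+1} = (2118 - m_{i+1}^2)/d_i, a_{i+1} = floor((a_0 + m_{i+1})/d_{i+1}):
  m_1 = 1*46 - 0 = 46, d_1 = (2118 - 46^2)/1 = 2/1 = 2, a_1 = floor((46 + 46)/2) = 46.
  m_2 = 2*46 - 46 = 46, d_2 = (2118 - 46^2)/2 = 2/2 = 1, a_2 = floor((46 + 46)/1) = 92.
  m_3 = 1*92 - 46 = 46, d_3 = (2118 - 46^2)/1 = 2/1 = 2: (m_3, d_3) = (m_1, d_1) = (46, 2), so from here the quotients repeat a_1, a_2; the period length is 2.
Hence the expansion of sqrt(2118) is a_0 = 46 followed by the repeating block 46, 92 (period 2).

[46; (46, 92)]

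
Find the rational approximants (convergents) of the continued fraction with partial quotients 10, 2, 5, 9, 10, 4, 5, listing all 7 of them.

10/1, 21/2, 115/11, 1056/101, 10675/1021, 43756/4185, 229455/21946

Using the convergent recurrence p_i = a_i*p_{i-1} + p_{i-2}, q_i = a_i*q_{i-1} + q_{i-2} with p_{-2}=0, p_{-1}=1, q_{-2}=1, q_{-1}=0:
  i=0: a_0=10, p_0 = 10*1 + 0 = 10, q_0 = 10*0 + 1 = 1.
  i=1: a_1=2, p_1 = 2*10 + 1 = 21, q_1 = 2*1 + 0 = 2.
  i=2: a_2=5, p_2 = 5*21 + 10 = 115, q_2 = 5*2 + 1 = 11.
  i=3: a_3=9, p_3 = 9*115 + 21 = 1056, q_3 = 9*11 + 2 = 101.
  i=4: a_4=10, p_4 = 10*1056 + 115 = 10675, q_4 = 10*101 + 11 = 1021.
  i=5: a_5=4, p_5 = 4*10675 + 1056 = 43756, q_5 = 4*1021 + 101 = 4185.
  i=6: a_6=5, p_6 = 5*43756 + 10675 = 229455, q_6 = 5*4185 + 1021 = 21946.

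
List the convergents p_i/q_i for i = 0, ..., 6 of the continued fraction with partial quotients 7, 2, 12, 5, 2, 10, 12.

Using the convergent recurrence p_i = a_i*p_{i-1} + p_{i-2}, q_i = a_i*q_{i-1} + q_{i-2} with p_{-2}=0, p_{-1}=1, q_{-2}=1, q_{-1}=0:
  i=0: a_0=7, p_0 = 7*1 + 0 = 7, q_0 = 7*0 + 1 = 1.
  i=1: a_1=2, p_1 = 2*7 + 1 = 15, q_1 = 2*1 + 0 = 2.
  i=2: a_2=12, p_2 = 12*15 + 7 = 187, q_2 = 12*2 + 1 = 25.
  i=3: a_3=5, p_3 = 5*187 + 15 = 950, q_3 = 5*25 + 2 = 127.
  i=4: a_4=2, p_4 = 2*950 + 187 = 2087, q_4 = 2*127 + 25 = 279.
  i=5: a_5=10, p_5 = 10*2087 + 950 = 21820, q_5 = 10*279 + 127 = 2917.
  i=6: a_6=12, p_6 = 12*21820 + 2087 = 263927, q_6 = 12*2917 + 279 = 35283.

7/1, 15/2, 187/25, 950/127, 2087/279, 21820/2917, 263927/35283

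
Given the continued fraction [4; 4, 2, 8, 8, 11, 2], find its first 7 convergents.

Using the convergent recurrence p_i = a_i*p_{i-1} + p_{i-2}, q_i = a_i*q_{i-1} + q_{i-2} with p_{-2}=0, p_{-1}=1, q_{-2}=1, q_{-1}=0:
  i=0: a_0=4, p_0 = 4*1 + 0 = 4, q_0 = 4*0 + 1 = 1.
  i=1: a_1=4, p_1 = 4*4 + 1 = 17, q_1 = 4*1 + 0 = 4.
  i=2: a_2=2, p_2 = 2*17 + 4 = 38, q_2 = 2*4 + 1 = 9.
  i=3: a_3=8, p_3 = 8*38 + 17 = 321, q_3 = 8*9 + 4 = 76.
  i=4: a_4=8, p_4 = 8*321 + 38 = 2606, q_4 = 8*76 + 9 = 617.
  i=5: a_5=11, p_5 = 11*2606 + 321 = 28987, q_5 = 11*617 + 76 = 6863.
  i=6: a_6=2, p_6 = 2*28987 + 2606 = 60580, q_6 = 2*6863 + 617 = 14343.

4/1, 17/4, 38/9, 321/76, 2606/617, 28987/6863, 60580/14343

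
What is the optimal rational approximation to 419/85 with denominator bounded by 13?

64/13

Expand x = 419/85 as a continued fraction with the Euclidean algorithm:
  419 = 4*85 + 79, so a_0 = 4.
  85 = 1*79 + 6, so a_1 = 1.
  79 = 13*6 + 1, so a_2 = 13.
  6 = 6*1 + 0, so a_3 = 6.
so x = [4; 1, 13, 6].
Convergents (p_i = a_i*p_{i-1} + p_{i-2}, q_i = a_i*q_{i-1} + q_{i-2} with p_{-2}=0, p_{-1}=1, q_{-2}=1, q_{-1}=0), until the denominator exceeds 13:
  i=0: a_0=4, p_0 = 4*1 + 0 = 4, q_0 = 4*0 + 1 = 1.
  i=1: a_1=1, p_1 = 1*4 + 1 = 5, q_1 = 1*1 + 0 = 1.
  i=2: a_2=13, p_2 = 13*5 + 4 = 69, q_2 = 13*1 + 1 = 14.
q_2 = 14 > 13, so the last convergent with denominator <= 13 is p_1/q_1 = 5/1.
The closest fraction with denominator <= 13 is either p_1/q_1 or the intermediate fraction (k*p_1 + p_0)/(k*q_1 + q_0) with the largest k >= 1 whose denominator stays <= 13; these approach x as k grows, and every other convergent or intermediate fraction in range is farther away.
Largest k: floor((13 - q_0)/q_1) = floor((13 - 1)/1) = 12.
That gives (12*5 + 4)/(12*1 + 1) = 64/13.
Compare the errors: |x - 5/1| = |419*1 - 5*85|/(85*1) = 6/85, and |x - 64/13| = |419*13 - 64*85|/(85*13) = 7/1105.
Cross-multiplying, 7*85 = 595 < 6630 = 6*1105, so 7/1105 is smaller: the intermediate fraction 64/13 is closer to x than 5/1.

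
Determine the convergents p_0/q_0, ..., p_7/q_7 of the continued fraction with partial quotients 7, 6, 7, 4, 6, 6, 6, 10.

Using the convergent recurrence p_i = a_i*p_{i-1} + p_{i-2}, q_i = a_i*q_{i-1} + q_{i-2} with p_{-2}=0, p_{-1}=1, q_{-2}=1, q_{-1}=0:
  i=0: a_0=7, p_0 = 7*1 + 0 = 7, q_0 = 7*0 + 1 = 1.
  i=1: a_1=6, p_1 = 6*7 + 1 = 43, q_1 = 6*1 + 0 = 6.
  i=2: a_2=7, p_2 = 7*43 + 7 = 308, q_2 = 7*6 + 1 = 43.
  i=3: a_3=4, p_3 = 4*308 + 43 = 1275, q_3 = 4*43 + 6 = 178.
  i=4: a_4=6, p_4 = 6*1275 + 308 = 7958, q_4 = 6*178 + 43 = 1111.
  i=5: a_5=6, p_5 = 6*7958 + 1275 = 49023, q_5 = 6*1111 + 178 = 6844.
  i=6: a_6=6, p_6 = 6*49023 + 7958 = 302096, q_6 = 6*6844 + 1111 = 42175.
  i=7: a_7=10, p_7 = 10*302096 + 49023 = 3069983, q_7 = 10*42175 + 6844 = 428594.

7/1, 43/6, 308/43, 1275/178, 7958/1111, 49023/6844, 302096/42175, 3069983/428594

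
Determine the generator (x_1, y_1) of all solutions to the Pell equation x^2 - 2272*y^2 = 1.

(x, y) = (143, 3)

First expand sqrt(2272) as a continued fraction. With x_i = (sqrt(2272) + m_i)/d_i and (m_0, d_0) = (0, 1): a_0 = floor(sqrt(2272)) = 47, since 47^2 = 2209 <= 2272 < 2304 = 48^2.
Iterate m_{i+1} = d_i*a_i - m_i, d_{i+1} = (2272 - m_{i+1}^2)/d_i, a_{i+1} = floor((a_0 + m_{i+1})/d_{i+1}):
  m_1 = 1*47 - 0 = 47, d_1 = (2272 - 47^2)/1 = 63/1 = 63, a_1 = floor((47 + 47)/63) = 1.
  m_2 = 63*1 - 47 = 16, d_2 = (2272 - 16^2)/63 = 2016/63 = 32, a_2 = floor((47 + 16)/32) = 1.
  m_3 = 32*1 - 16 = 16, d_3 = (2272 - 16^2)/32 = 2016/32 = 63, a_3 = floor((47 + 16)/63) = 1.
  m_4 = 63*1 - 16 = 47, d_4 = (2272 - 47^2)/63 = 63/63 = 1, a_4 = floor((47 + 47)/1) = 94.
  m_5 = 1*94 - 47 = 47, d_5 = (2272 - 47^2)/1 = 63/1 = 63: (m_5, d_5) = (m_1, d_1) = (47, 63), so from here the quotients repeat a_1, ..., a_4; the period length is 4.
So sqrt(2272) = [47; (1, 1, 1, 94)] with period length k = 4.
k is even, so the fundamental solution of x^2 - 2272y^2 = 1 is (p_{k-1}, q_{k-1}) = (p_3, q_3); compute convergents through index 3.
Convergents (p_i = a_i*p_{i-1} + p_{i-2}, q_i = a_i*q_{i-1} + q_{i-2} with p_{-2}=0, p_{-1}=1, q_{-2}=1, q_{-1}=0):
  i=0: a_0=47, p_0 = 47*1 + 0 = 47, q_0 = 47*0 + 1 = 1.
  i=1: a_1=1, p_1 = 1*47 + 1 = 48, q_1 = 1*1 + 0 = 1.
  i=2: a_2=1, p_2 = 1*48 + 47 = 95, q_2 = 1*1 + 1 = 2.
  i=3: a_3=1, p_3 = 1*95 + 48 = 143, q_3 = 1*2 + 1 = 3.
Check: 143^2 - 2272*3^2 = 20449 - 20448 = 1, so (x, y) = (143, 3) solves the equation, and by the theorem it is the least positive solution.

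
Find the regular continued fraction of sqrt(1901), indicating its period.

Write x_i = (sqrt(1901) + m_i)/d_i with (m_0, d_0) = (0, 1). a_0 = floor(sqrt(1901)) = 43, since 43^2 = 1849 <= 1901 < 1936 = 44^2.
Iterate m_{i+1} = d_i*a_i - m_i, d_{i+1} = (1901 - m_{i+1}^2)/d_i, a_{i+1} = floor((a_0 + m_{i+1})/d_{i+1}):
  m_1 = 1*43 - 0 = 43, d_1 = (1901 - 43^2)/1 = 52/1 = 52, a_1 = floor((43 + 43)/52) = 1.
  m_2 = 52*1 - 43 = 9, d_2 = (1901 - 9^2)/52 = 1820/52 = 35, a_2 = floor((43 + 9)/35) = 1.
  m_3 = 35*1 - 9 = 26, d_3 = (1901 - 26^2)/35 = 1225/35 = 35, a_3 = floor((43 + 26)/35) = 1.
  m_4 = 35*1 - 26 = 9, d_4 = (1901 - 9^2)/35 = 1820/35 = 52, a_4 = floor((43 + 9)/52) = 1.
  m_5 = 52*1 - 9 = 43, d_5 = (1901 - 43^2)/52 = 52/52 = 1, a_5 = floor((43 + 43)/1) = 86.
  m_6 = 1*86 - 43 = 43, d_6 = (1901 - 43^2)/1 = 52/1 = 52: (m_6, d_6) = (m_1, d_1) = (43, 52), so from here the quotients repeat a_1, ..., a_5; the period length is 5.
Hence the expansion of sqrt(1901) is a_0 = 43 followed by the repeating block 1, 1, 1, 1, 86 (period 5).

[43; (1, 1, 1, 1, 86)]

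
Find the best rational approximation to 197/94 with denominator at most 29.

44/21

Expand x = 197/94 as a continued fraction with the Euclidean algorithm:
  197 = 2*94 + 9, so a_0 = 2.
  94 = 10*9 + 4, so a_1 = 10.
  9 = 2*4 + 1, so a_2 = 2.
  4 = 4*1 + 0, so a_3 = 4.
so x = [2; 10, 2, 4].
Convergents (p_i = a_i*p_{i-1} + p_{i-2}, q_i = a_i*q_{i-1} + q_{i-2} with p_{-2}=0, p_{-1}=1, q_{-2}=1, q_{-1}=0), until the denominator exceeds 29:
  i=0: a_0=2, p_0 = 2*1 + 0 = 2, q_0 = 2*0 + 1 = 1.
  i=1: a_1=10, p_1 = 10*2 + 1 = 21, q_1 = 10*1 + 0 = 10.
  i=2: a_2=2, p_2 = 2*21 + 2 = 44, q_2 = 2*10 + 1 = 21.
  i=3: a_3=4, p_3 = 4*44 + 21 = 197, q_3 = 4*21 + 10 = 94.
q_3 = 94 > 29, so the last convergent with denominator <= 29 is p_2/q_2 = 44/21.
The closest fraction with denominator <= 29 is either p_2/q_2 or the intermediate fraction (k*p_2 + p_1)/(k*q_2 + q_1) with the largest k >= 1 whose denominator stays <= 29; these approach x as k grows, and every other convergent or intermediate fraction in range is farther away.
Largest k: floor((29 - q_1)/q_2) = floor((29 - 10)/21) = 0.
Since k = 0, no intermediate fraction beyond p_2/q_2 has denominator <= 29, so the convergent 44/21 is the closest (its error is |197*21 - 44*94|/(94*21) = 1/1974).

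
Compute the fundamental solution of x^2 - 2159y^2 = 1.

(x, y) = (28576, 615)

First expand sqrt(2159) as a continued fraction. With x_i = (sqrt(2159) + m_i)/d_i and (m_0, d_0) = (0, 1): a_0 = floor(sqrt(2159)) = 46, since 46^2 = 2116 <= 2159 < 2209 = 47^2.
Iterate m_{i+1} = d_i*a_i - m_i, d_{i+1} = (2159 - m_{i+1}^2)/d_i, a_{i+1} = floor((a_0 + m_{i+1})/d_{i+1}):
  m_1 = 1*46 - 0 = 46, d_1 = (2159 - 46^2)/1 = 43/1 = 43, a_1 = floor((46 + 46)/43) = 2.
  m_2 = 43*2 - 46 = 40, d_2 = (2159 - 40^2)/43 = 559/43 = 13, a_2 = floor((46 + 40)/13) = 6.
  m_3 = 13*6 - 40 = 38, d_3 = (2159 - 38^2)/13 = 715/13 = 55, a_3 = floor((46 + 38)/55) = 1.
  m_4 = 55*1 - 38 = 17, d_4 = (2159 - 17^2)/55 = 1870/55 = 34, a_4 = floor((46 + 17)/34) = 1.
  m_5 = 34*1 - 17 = 17, d_5 = (2159 - 17^2)/34 = 1870/34 = 55, a_5 = floor((46 + 17)/55) = 1.
  m_6 = 55*1 - 17 = 38, d_6 = (2159 - 38^2)/55 = 715/55 = 13, a_6 = floor((46 + 38)/13) = 6.
  m_7 = 13*6 - 38 = 40, d_7 = (2159 - 40^2)/13 = 559/13 = 43, a_7 = floor((46 + 40)/43) = 2.
  m_8 = 43*2 - 40 = 46, d_8 = (2159 - 46^2)/43 = 43/43 = 1, a_8 = floor((46 + 46)/1) = 92.
  m_9 = 1*92 - 46 = 46, d_9 = (2159 - 46^2)/1 = 43/1 = 43: (m_9, d_9) = (m_1, d_1) = (46, 43), so from here the quotients repeat a_1, ..., a_8; the period length is 8.
So sqrt(2159) = [46; (2, 6, 1, 1, 1, 6, 2, 92)] with period length k = 8.
k is even, so the fundamental solution of x^2 - 2159y^2 = 1 is (p_{k-1}, q_{k-1}) = (p_7, q_7); compute convergents through index 7.
Convergents (p_i = a_i*p_{i-1} + p_{i-2}, q_i = a_i*q_{i-1} + q_{i-2} with p_{-2}=0, p_{-1}=1, q_{-2}=1, q_{-1}=0):
  i=0: a_0=46, p_0 = 46*1 + 0 = 46, q_0 = 46*0 + 1 = 1.
  i=1: a_1=2, p_1 = 2*46 + 1 = 93, q_1 = 2*1 + 0 = 2.
  i=2: a_2=6, p_2 = 6*93 + 46 = 604, q_2 = 6*2 + 1 = 13.
  i=3: a_3=1, p_3 = 1*604 + 93 = 697, q_3 = 1*13 + 2 = 15.
  i=4: a_4=1, p_4 = 1*697 + 604 = 1301, q_4 = 1*15 + 13 = 28.
  i=5: a_5=1, p_5 = 1*1301 + 697 = 1998, q_5 = 1*28 + 15 = 43.
  i=6: a_6=6, p_6 = 6*1998 + 1301 = 13289, q_6 = 6*43 + 28 = 286.
  i=7: a_7=2, p_7 = 2*13289 + 1998 = 28576, q_7 = 2*286 + 43 = 615.
Check: 28576^2 - 2159*615^2 = 816587776 - 816587775 = 1, so (x, y) = (28576, 615) solves the equation, and by the theorem it is the least positive solution.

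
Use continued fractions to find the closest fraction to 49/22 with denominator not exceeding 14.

Expand x = 49/22 as a continued fraction with the Euclidean algorithm:
  49 = 2*22 + 5, so a_0 = 2.
  22 = 4*5 + 2, so a_1 = 4.
  5 = 2*2 + 1, so a_2 = 2.
  2 = 2*1 + 0, so a_3 = 2.
so x = [2; 4, 2, 2].
Convergents (p_i = a_i*p_{i-1} + p_{i-2}, q_i = a_i*q_{i-1} + q_{i-2} with p_{-2}=0, p_{-1}=1, q_{-2}=1, q_{-1}=0), until the denominator exceeds 14:
  i=0: a_0=2, p_0 = 2*1 + 0 = 2, q_0 = 2*0 + 1 = 1.
  i=1: a_1=4, p_1 = 4*2 + 1 = 9, q_1 = 4*1 + 0 = 4.
  i=2: a_2=2, p_2 = 2*9 + 2 = 20, q_2 = 2*4 + 1 = 9.
  i=3: a_3=2, p_3 = 2*20 + 9 = 49, q_3 = 2*9 + 4 = 22.
q_3 = 22 > 14, so the last convergent with denominator <= 14 is p_2/q_2 = 20/9.
The closest fraction with denominator <= 14 is either p_2/q_2 or the intermediate fraction (k*p_2 + p_1)/(k*q_2 + q_1) with the largest k >= 1 whose denominator stays <= 14; these approach x as k grows, and every other convergent or intermediate fraction in range is farther away.
Largest k: floor((14 - q_1)/q_2) = floor((14 - 4)/9) = 1.
That gives (1*20 + 9)/(1*9 + 4) = 29/13.
Compare the errors: |x - 20/9| = |49*9 - 20*22|/(22*9) = 1/198, and |x - 29/13| = |49*13 - 29*22|/(22*13) = 1/286.
Cross-multiplying, 1*198 = 198 < 286 = 1*286, so 1/286 is smaller: the intermediate fraction 29/13 is closer to x than 20/9.

29/13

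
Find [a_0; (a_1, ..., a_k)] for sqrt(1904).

[43; (1, 1, 1, 2, 1, 4, 1, 2, 1, 1, 1, 86)]

Write x_i = (sqrt(1904) + m_i)/d_i with (m_0, d_0) = (0, 1). a_0 = floor(sqrt(1904)) = 43, since 43^2 = 1849 <= 1904 < 1936 = 44^2.
Iterate m_{i+1} = d_i*a_i - m_i, d_{i+1} = (1904 - m_{i+1}^2)/d_i, a_{i+1} = floor((a_0 + m_{i+1})/d_{i+1}):
  m_1 = 1*43 - 0 = 43, d_1 = (1904 - 43^2)/1 = 55/1 = 55, a_1 = floor((43 + 43)/55) = 1.
  m_2 = 55*1 - 43 = 12, d_2 = (1904 - 12^2)/55 = 1760/55 = 32, a_2 = floor((43 + 12)/32) = 1.
  m_3 = 32*1 - 12 = 20, d_3 = (1904 - 20^2)/32 = 1504/32 = 47, a_3 = floor((43 + 20)/47) = 1.
  m_4 = 47*1 - 20 = 27, d_4 = (1904 - 27^2)/47 = 1175/47 = 25, a_4 = floor((43 + 27)/25) = 2.
  m_5 = 25*2 - 27 = 23, d_5 = (1904 - 23^2)/25 = 1375/25 = 55, a_5 = floor((43 + 23)/55) = 1.
  m_6 = 55*1 - 23 = 32, d_6 = (1904 - 32^2)/55 = 880/55 = 16, a_6 = floor((43 + 32)/16) = 4.
  m_7 = 16*4 - 32 = 32, d_7 = (1904 - 32^2)/16 = 880/16 = 55, a_7 = floor((43 + 32)/55) = 1.
  m_8 = 55*1 - 32 = 23, d_8 = (1904 - 23^2)/55 = 1375/55 = 25, a_8 = floor((43 + 23)/25) = 2.
  m_9 = 25*2 - 23 = 27, d_9 = (1904 - 27^2)/25 = 1175/25 = 47, a_9 = floor((43 + 27)/47) = 1.
  m_10 = 47*1 - 27 = 20, d_10 = (1904 - 20^2)/47 = 1504/47 = 32, a_10 = floor((43 + 20)/32) = 1.
  m_11 = 32*1 - 20 = 12, d_11 = (1904 - 12^2)/32 = 1760/32 = 55, a_11 = floor((43 + 12)/55) = 1.
  m_12 = 55*1 - 12 = 43, d_12 = (1904 - 43^2)/55 = 55/55 = 1, a_12 = floor((43 + 43)/1) = 86.
  m_13 = 1*86 - 43 = 43, d_13 = (1904 - 43^2)/1 = 55/1 = 55: (m_13, d_13) = (m_1, d_1) = (43, 55), so from here the quotients repeat a_1, ..., a_12; the period length is 12.
Hence the expansion of sqrt(1904) is a_0 = 43 followed by the repeating block 1, 1, 1, 2, 1, 4, 1, 2, 1, 1, 1, 86 (period 12).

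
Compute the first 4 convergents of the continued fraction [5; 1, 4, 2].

5/1, 6/1, 29/5, 64/11

Using the convergent recurrence p_i = a_i*p_{i-1} + p_{i-2}, q_i = a_i*q_{i-1} + q_{i-2} with p_{-2}=0, p_{-1}=1, q_{-2}=1, q_{-1}=0:
  i=0: a_0=5, p_0 = 5*1 + 0 = 5, q_0 = 5*0 + 1 = 1.
  i=1: a_1=1, p_1 = 1*5 + 1 = 6, q_1 = 1*1 + 0 = 1.
  i=2: a_2=4, p_2 = 4*6 + 5 = 29, q_2 = 4*1 + 1 = 5.
  i=3: a_3=2, p_3 = 2*29 + 6 = 64, q_3 = 2*5 + 1 = 11.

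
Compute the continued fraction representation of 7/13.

[0; 1, 1, 6]

Run the Euclidean algorithm on 7 and 13; the successive quotients are the partial quotients a_0, a_1, ... (each step inverts the fractional part left over by the previous one):
  7 = 0*13 + 7, so a_0 = 0.
  13 = 1*7 + 6, so a_1 = 1.
  7 = 1*6 + 1, so a_2 = 1.
  6 = 6*1 + 0, so a_3 = 6.
The remainder reaches 0 after 4 divisions, so the expansion has 4 partial quotients, read off in order.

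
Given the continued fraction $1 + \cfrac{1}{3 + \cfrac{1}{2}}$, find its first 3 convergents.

Using the convergent recurrence p_i = a_i*p_{i-1} + p_{i-2}, q_i = a_i*q_{i-1} + q_{i-2} with p_{-2}=0, p_{-1}=1, q_{-2}=1, q_{-1}=0:
  i=0: a_0=1, p_0 = 1*1 + 0 = 1, q_0 = 1*0 + 1 = 1.
  i=1: a_1=3, p_1 = 3*1 + 1 = 4, q_1 = 3*1 + 0 = 3.
  i=2: a_2=2, p_2 = 2*4 + 1 = 9, q_2 = 2*3 + 1 = 7.

1/1, 4/3, 9/7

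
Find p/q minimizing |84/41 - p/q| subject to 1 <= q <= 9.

Expand x = 84/41 as a continued fraction with the Euclidean algorithm:
  84 = 2*41 + 2, so a_0 = 2.
  41 = 20*2 + 1, so a_1 = 20.
  2 = 2*1 + 0, so a_2 = 2.
so x = [2; 20, 2].
Convergents (p_i = a_i*p_{i-1} + p_{i-2}, q_i = a_i*q_{i-1} + q_{i-2} with p_{-2}=0, p_{-1}=1, q_{-2}=1, q_{-1}=0), until the denominator exceeds 9:
  i=0: a_0=2, p_0 = 2*1 + 0 = 2, q_0 = 2*0 + 1 = 1.
  i=1: a_1=20, p_1 = 20*2 + 1 = 41, q_1 = 20*1 + 0 = 20.
q_1 = 20 > 9, so the last convergent with denominator <= 9 is p_0/q_0 = 2/1.
The closest fraction with denominator <= 9 is either p_0/q_0 or the intermediate fraction (k*p_0 + p_{-1})/(k*q_0 + q_{-1}) with the largest k >= 1 whose denominator stays <= 9; these approach x as k grows, and every other convergent or intermediate fraction in range is farther away.
Largest k: floor((9 - q_{-1})/q_0) = floor((9 - 0)/1) = 9 (using the seeds p_{-1} = 1, q_{-1} = 0).
That gives (9*2 + 1)/(9*1 + 0) = 19/9.
Compare the errors: |x - 2/1| = |84*1 - 2*41|/(41*1) = 2/41, and |x - 19/9| = |84*9 - 19*41|/(41*9) = 23/369.
Cross-multiplying, 2*369 = 738 < 943 = 23*41, so 2/41 is smaller: the convergent 2/1 is closer to x than 19/9.

2/1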